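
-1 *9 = -9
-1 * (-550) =550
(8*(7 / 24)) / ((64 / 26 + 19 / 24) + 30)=728 / 10375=0.07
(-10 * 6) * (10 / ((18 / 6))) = -200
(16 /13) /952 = 2 /1547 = 0.00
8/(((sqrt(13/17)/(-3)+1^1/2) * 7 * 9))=32 * sqrt(221)/2121+272/707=0.61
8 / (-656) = -1 / 82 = -0.01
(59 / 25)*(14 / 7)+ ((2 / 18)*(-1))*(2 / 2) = 1037 / 225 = 4.61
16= 16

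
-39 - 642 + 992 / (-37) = -26189 / 37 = -707.81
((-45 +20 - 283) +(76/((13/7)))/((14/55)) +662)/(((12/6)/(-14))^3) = -2295356/13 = -176565.85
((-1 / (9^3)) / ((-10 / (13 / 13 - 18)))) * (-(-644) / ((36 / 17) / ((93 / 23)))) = -62713 / 21870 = -2.87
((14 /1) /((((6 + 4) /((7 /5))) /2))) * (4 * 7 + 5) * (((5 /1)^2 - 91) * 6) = -1280664 /25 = -51226.56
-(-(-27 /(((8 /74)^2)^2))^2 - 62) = 2560597525971641 /65536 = 39071617522.76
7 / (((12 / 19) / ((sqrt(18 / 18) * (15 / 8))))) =20.78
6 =6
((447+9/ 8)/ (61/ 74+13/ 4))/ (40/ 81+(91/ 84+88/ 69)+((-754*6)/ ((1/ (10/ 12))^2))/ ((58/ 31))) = -54915030/ 836956831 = -0.07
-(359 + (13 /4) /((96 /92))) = -34763 /96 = -362.11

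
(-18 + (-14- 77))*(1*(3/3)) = -109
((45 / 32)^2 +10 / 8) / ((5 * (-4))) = -661 / 4096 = -0.16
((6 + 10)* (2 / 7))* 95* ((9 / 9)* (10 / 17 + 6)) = 48640 / 17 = 2861.18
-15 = -15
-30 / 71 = -0.42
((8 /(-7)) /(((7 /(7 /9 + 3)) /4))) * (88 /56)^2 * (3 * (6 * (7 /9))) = -263296 /3087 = -85.29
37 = 37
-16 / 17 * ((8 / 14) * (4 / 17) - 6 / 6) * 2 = 3296 / 2023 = 1.63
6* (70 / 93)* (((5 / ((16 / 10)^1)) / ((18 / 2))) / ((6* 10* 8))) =175 / 53568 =0.00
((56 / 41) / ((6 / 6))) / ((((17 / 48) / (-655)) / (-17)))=1760640 / 41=42942.44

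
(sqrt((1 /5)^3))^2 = 1 /125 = 0.01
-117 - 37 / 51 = -6004 / 51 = -117.73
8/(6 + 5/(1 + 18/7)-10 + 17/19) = -380/81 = -4.69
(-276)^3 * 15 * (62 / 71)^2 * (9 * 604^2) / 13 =-3980322585547223040 / 65533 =-60737683084052.66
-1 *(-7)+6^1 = 13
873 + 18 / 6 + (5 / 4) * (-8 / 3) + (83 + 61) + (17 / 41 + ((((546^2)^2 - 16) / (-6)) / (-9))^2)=80958976086691896613943 / 29889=2708654558087988778.95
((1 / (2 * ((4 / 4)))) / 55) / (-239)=-1 / 26290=-0.00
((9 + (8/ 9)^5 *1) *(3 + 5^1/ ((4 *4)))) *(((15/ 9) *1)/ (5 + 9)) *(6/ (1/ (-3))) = -149515385/ 2204496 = -67.82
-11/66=-1/6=-0.17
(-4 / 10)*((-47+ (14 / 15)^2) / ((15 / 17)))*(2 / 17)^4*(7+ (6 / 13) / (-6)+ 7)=60115168 / 1077789375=0.06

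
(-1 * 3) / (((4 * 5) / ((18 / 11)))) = -27 / 110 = -0.25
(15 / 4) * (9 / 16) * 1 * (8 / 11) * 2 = 135 / 44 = 3.07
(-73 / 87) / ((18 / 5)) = -0.23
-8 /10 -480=-2404 /5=-480.80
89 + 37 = 126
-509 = -509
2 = 2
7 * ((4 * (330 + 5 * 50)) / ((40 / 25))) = 10150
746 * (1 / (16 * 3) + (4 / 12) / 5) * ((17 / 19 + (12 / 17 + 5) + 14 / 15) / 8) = 47653361 / 775200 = 61.47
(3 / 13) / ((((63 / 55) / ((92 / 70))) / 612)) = 103224 / 637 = 162.05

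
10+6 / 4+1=25 / 2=12.50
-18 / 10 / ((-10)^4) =-9 / 50000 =-0.00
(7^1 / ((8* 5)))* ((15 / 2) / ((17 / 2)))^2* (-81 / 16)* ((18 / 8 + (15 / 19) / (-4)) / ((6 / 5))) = -1658475 / 1405696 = -1.18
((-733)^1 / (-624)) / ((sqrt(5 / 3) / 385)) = 56441 * sqrt(15) / 624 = 350.31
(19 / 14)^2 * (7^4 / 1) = 17689 / 4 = 4422.25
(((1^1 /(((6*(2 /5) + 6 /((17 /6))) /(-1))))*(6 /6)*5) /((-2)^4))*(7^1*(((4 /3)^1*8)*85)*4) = -252875 /144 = -1756.08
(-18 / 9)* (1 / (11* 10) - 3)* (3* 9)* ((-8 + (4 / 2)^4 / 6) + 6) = 107.67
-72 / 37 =-1.95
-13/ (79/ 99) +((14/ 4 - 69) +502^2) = 39803709/ 158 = 251922.21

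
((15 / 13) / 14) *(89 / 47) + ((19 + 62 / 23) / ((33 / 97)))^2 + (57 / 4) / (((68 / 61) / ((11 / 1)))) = 2819882282993995 / 670180374864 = 4207.65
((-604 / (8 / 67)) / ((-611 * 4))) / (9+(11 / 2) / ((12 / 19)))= 30351 / 259675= 0.12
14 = 14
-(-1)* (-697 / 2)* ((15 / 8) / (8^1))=-10455 / 128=-81.68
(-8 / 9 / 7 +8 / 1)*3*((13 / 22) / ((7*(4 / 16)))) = 12896 / 1617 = 7.98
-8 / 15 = -0.53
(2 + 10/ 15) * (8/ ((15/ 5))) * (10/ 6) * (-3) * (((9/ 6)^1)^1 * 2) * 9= -960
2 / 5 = 0.40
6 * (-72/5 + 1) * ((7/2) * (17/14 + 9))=-28743/10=-2874.30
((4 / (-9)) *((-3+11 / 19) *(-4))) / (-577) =736 / 98667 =0.01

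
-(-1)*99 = 99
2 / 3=0.67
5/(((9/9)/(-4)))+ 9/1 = -11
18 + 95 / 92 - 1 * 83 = -5885 / 92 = -63.97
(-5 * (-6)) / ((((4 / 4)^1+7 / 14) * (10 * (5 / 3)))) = 6 / 5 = 1.20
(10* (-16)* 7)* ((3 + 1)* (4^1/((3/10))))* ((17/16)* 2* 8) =-1015466.67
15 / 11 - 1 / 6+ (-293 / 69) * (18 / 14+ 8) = -406271 / 10626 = -38.23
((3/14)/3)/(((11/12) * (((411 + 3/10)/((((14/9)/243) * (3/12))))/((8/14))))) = 40/230875029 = 0.00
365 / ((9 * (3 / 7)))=2555 / 27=94.63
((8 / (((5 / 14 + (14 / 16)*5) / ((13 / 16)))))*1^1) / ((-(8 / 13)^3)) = -199927 / 33920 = -5.89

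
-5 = -5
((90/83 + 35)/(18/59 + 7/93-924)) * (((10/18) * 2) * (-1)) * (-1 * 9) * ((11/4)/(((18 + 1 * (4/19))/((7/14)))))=-17173075425/582159923672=-0.03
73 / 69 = 1.06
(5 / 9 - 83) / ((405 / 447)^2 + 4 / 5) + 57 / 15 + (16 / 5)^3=-2893614619 / 202420125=-14.30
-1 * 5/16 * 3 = -15/16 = -0.94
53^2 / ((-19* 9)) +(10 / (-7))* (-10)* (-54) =-787.86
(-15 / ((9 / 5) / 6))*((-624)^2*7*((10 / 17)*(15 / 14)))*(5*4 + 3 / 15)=-1735013647.06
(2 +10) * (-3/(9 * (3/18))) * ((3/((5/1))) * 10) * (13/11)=-1872/11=-170.18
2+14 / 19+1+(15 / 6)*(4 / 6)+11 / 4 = 1859 / 228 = 8.15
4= 4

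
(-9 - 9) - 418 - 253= -689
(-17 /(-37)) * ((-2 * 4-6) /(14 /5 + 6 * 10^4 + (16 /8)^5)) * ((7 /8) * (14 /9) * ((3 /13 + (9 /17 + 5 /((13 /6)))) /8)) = -3955 /70718544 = -0.00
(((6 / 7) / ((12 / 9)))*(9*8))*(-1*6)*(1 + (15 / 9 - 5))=648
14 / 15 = 0.93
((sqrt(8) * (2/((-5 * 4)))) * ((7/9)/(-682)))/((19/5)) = 7 * sqrt(2)/116622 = 0.00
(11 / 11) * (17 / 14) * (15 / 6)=85 / 28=3.04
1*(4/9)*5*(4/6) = 40/27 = 1.48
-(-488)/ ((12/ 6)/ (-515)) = -125660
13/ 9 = 1.44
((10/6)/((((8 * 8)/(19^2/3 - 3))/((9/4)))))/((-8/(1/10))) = -11/128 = -0.09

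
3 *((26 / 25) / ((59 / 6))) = 468 / 1475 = 0.32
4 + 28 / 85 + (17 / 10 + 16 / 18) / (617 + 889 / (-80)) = 160694392 / 37080315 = 4.33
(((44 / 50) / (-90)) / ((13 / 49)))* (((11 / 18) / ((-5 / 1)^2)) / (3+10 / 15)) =-539 / 2193750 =-0.00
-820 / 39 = -21.03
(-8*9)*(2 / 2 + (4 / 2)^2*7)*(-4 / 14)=4176 / 7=596.57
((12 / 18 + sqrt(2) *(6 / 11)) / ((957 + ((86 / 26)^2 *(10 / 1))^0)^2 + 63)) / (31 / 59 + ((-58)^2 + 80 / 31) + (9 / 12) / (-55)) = 804760 / 3730555530873093 + 219480 *sqrt(2) / 1243518510291031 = 0.00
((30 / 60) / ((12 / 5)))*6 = 5 / 4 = 1.25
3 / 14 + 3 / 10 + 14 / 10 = 67 / 35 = 1.91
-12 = -12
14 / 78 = 7 / 39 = 0.18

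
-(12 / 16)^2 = -9 / 16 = -0.56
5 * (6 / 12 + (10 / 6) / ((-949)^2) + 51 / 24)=283689515 / 21614424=13.13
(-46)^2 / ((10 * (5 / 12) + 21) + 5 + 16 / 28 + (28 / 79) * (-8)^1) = 7020888 / 92581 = 75.84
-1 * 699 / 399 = -233 / 133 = -1.75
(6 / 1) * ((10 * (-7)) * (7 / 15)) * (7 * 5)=-6860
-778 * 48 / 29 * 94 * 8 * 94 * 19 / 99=-16718560256 / 957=-17469759.93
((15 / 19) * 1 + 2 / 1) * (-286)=-15158 / 19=-797.79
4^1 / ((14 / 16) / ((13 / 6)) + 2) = 208 / 125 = 1.66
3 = 3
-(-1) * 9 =9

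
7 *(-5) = -35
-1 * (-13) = 13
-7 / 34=-0.21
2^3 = 8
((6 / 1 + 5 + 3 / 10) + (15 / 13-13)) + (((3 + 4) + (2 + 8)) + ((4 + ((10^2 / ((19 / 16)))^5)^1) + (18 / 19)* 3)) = 1363148807498800661 / 321892870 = 4234790312.38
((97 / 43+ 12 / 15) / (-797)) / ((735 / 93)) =-20367 / 41981975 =-0.00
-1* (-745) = 745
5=5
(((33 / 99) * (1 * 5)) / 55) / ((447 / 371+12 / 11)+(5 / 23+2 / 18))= 25599 / 2216891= 0.01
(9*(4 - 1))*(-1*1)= -27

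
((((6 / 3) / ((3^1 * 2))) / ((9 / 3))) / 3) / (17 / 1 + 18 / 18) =1 / 486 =0.00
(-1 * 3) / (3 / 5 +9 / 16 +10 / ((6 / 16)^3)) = -6480 / 412111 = -0.02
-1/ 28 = -0.04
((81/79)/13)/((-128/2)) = -81/65728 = -0.00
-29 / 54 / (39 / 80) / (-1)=1160 / 1053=1.10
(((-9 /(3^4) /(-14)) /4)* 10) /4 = 5 /1008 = 0.00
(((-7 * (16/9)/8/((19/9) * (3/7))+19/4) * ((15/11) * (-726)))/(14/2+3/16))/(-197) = 182424/86089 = 2.12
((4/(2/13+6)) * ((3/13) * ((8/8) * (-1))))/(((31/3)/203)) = -1827/620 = -2.95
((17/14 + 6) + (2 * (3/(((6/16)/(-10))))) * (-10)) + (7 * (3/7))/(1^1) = 22543/14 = 1610.21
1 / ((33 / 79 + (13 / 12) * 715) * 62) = 474 / 22775731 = 0.00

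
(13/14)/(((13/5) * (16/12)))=15/56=0.27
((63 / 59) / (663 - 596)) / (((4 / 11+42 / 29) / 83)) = 1668051 / 2284834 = 0.73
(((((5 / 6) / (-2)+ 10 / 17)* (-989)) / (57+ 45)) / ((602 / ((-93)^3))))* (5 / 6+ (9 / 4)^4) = 69625886695 / 1183744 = 58818.37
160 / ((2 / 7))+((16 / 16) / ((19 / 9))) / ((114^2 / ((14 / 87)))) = 668340967 / 1193466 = 560.00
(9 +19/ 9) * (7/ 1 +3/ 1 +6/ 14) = 7300/ 63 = 115.87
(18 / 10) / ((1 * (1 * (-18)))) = -1 / 10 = -0.10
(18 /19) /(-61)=-0.02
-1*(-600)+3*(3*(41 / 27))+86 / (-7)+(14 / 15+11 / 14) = 6031 / 10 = 603.10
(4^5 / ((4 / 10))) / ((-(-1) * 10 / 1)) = 256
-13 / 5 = -2.60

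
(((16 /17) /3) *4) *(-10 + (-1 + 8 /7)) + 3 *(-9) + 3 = -4328 /119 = -36.37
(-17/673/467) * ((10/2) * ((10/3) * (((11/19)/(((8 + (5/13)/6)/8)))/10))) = -11440/220946573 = -0.00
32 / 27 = 1.19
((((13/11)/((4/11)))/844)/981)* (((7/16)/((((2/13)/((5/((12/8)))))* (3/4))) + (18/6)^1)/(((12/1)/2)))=7319/715360896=0.00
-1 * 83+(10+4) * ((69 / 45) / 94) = -58354 / 705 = -82.77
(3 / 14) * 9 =27 / 14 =1.93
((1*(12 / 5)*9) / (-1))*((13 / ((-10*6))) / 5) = 117 / 125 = 0.94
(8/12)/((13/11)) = 0.56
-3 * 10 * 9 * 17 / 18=-255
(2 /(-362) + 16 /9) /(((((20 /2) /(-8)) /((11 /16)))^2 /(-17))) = -5938559 /651600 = -9.11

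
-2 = -2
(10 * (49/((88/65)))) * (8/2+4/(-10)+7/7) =73255/44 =1664.89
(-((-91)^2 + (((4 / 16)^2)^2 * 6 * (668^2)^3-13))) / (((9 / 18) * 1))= -4164856626519384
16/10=8/5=1.60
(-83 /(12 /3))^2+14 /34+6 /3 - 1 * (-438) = 870.97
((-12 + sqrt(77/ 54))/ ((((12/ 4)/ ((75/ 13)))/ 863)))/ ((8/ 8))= -258900/ 13 + 21575 * sqrt(462)/ 234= -17933.60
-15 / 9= -5 / 3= -1.67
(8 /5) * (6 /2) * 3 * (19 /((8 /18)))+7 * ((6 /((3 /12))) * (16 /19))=71922 /95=757.07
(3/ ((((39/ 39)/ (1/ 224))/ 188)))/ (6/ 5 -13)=-705/ 3304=-0.21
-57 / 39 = -19 / 13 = -1.46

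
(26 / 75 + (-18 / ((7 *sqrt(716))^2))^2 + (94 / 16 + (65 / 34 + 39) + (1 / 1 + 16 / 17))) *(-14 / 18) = -38508378683951 / 1008887783400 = -38.17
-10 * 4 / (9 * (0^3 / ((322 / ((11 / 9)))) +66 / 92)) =-1840 / 297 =-6.20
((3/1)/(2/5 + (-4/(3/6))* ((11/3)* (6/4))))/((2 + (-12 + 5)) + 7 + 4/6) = -45/1744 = -0.03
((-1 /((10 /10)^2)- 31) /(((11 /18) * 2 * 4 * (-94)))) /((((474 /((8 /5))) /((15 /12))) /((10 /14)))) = 60 /285901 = 0.00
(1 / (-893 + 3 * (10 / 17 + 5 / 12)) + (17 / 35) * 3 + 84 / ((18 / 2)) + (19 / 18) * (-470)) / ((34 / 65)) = -20045835472 / 21605283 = -927.82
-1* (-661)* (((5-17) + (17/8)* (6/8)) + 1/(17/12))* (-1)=3488097/544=6411.94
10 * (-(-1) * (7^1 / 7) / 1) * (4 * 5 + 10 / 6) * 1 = 650 / 3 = 216.67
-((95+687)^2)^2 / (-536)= 46745200322 / 67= 697689557.04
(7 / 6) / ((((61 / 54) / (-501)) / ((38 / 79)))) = -1199394 / 4819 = -248.89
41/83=0.49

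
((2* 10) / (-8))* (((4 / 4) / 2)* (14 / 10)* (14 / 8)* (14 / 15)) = -343 / 120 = -2.86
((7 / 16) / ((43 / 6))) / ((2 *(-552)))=-7 / 126592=-0.00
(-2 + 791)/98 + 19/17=15275/1666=9.17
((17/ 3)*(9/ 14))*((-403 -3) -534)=-23970/ 7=-3424.29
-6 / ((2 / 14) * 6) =-7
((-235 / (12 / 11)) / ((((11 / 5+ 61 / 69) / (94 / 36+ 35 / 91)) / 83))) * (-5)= 86481756625 / 995904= 86837.44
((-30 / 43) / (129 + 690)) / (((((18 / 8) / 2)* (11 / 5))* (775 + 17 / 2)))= -0.00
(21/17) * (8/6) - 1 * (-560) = 9548/17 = 561.65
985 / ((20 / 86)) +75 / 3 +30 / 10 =8527 / 2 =4263.50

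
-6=-6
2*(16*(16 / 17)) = 512 / 17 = 30.12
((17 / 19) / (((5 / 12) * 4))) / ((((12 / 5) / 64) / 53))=14416 / 19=758.74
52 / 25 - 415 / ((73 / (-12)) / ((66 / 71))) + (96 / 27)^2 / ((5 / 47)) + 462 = 6783600566 / 10495575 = 646.33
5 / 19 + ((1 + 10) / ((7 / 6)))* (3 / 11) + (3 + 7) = 1707 / 133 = 12.83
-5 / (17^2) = -5 / 289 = -0.02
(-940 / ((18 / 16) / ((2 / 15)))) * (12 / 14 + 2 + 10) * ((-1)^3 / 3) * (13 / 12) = 97760 / 189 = 517.25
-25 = -25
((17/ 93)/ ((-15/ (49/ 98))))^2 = 289/ 7784100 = 0.00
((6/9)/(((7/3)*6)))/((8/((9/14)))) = 3/784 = 0.00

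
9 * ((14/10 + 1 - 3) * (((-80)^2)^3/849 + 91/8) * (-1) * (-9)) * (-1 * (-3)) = -509607954773937/11320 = -45018370563.07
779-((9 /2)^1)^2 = 3035 /4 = 758.75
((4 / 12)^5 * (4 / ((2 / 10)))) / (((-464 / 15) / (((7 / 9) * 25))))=-4375 / 84564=-0.05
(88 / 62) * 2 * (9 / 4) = 198 / 31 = 6.39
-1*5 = -5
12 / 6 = 2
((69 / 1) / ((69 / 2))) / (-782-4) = -1 / 393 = -0.00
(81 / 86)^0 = 1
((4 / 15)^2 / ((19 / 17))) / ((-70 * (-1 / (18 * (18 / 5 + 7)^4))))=206.55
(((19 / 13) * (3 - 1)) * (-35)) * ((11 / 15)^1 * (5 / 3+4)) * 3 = -49742 / 39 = -1275.44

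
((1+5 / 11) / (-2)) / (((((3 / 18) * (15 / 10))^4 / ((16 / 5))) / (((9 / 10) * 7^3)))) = -50577408 / 275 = -183917.85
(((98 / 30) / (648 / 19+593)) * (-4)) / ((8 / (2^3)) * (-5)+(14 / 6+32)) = -931 / 1310650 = -0.00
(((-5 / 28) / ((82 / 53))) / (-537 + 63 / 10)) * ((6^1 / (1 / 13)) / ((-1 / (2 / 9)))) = -17225 / 4569327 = -0.00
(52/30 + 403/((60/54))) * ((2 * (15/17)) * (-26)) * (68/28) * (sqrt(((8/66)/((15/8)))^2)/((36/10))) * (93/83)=-140991968/172557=-817.07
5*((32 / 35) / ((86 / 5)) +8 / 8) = 1585 / 301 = 5.27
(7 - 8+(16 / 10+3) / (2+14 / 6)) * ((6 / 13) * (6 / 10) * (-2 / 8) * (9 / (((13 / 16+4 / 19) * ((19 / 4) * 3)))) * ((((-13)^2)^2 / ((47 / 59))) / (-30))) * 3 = 17229888 / 1827125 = 9.43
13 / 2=6.50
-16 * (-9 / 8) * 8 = 144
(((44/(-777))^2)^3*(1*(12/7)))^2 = 0.00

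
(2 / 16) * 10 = 5 / 4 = 1.25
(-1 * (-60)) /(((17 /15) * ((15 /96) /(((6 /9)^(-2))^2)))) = 29160 /17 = 1715.29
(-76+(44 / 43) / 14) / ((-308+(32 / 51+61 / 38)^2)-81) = 85836058776 / 434132416487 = 0.20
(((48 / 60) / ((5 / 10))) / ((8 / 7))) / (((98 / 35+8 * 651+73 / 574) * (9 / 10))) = 40180 / 134598249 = 0.00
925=925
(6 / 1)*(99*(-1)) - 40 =-634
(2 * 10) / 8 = 5 / 2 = 2.50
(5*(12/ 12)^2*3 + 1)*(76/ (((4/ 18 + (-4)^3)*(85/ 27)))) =-147744/ 24395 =-6.06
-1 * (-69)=69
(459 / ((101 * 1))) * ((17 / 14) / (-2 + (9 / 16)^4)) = -255688704 / 88029277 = -2.90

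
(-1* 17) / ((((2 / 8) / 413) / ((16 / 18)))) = -224672 / 9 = -24963.56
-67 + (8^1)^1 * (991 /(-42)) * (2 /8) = -2398 /21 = -114.19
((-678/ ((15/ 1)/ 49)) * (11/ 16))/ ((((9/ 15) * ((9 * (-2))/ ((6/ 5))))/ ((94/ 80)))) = 198.79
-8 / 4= -2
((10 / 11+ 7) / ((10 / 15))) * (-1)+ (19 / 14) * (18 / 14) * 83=71667 / 539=132.96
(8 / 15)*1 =8 / 15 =0.53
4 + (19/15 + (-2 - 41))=-566/15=-37.73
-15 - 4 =-19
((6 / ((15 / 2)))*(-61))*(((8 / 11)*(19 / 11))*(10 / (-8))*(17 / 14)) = 78812 / 847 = 93.05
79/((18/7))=553/18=30.72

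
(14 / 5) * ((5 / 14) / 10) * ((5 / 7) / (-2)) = -1 / 28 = -0.04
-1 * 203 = -203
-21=-21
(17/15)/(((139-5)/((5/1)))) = 17/402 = 0.04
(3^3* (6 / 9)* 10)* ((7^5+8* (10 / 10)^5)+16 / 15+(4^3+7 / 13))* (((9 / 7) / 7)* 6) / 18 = 118501848 / 637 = 186031.16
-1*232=-232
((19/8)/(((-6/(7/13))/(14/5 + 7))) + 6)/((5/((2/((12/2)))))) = 12203/46800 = 0.26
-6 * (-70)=420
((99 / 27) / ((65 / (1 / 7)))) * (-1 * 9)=-33 / 455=-0.07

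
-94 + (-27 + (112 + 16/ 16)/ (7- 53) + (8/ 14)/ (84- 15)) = -119251/ 966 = -123.45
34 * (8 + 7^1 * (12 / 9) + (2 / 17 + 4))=2188 / 3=729.33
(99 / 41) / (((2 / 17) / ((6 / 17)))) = 297 / 41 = 7.24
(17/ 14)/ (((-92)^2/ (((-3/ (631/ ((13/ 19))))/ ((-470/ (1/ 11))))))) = 663/ 7344752972480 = 0.00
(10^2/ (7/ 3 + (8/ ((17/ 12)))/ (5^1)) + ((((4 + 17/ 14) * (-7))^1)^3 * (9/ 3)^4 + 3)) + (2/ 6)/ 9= -751232810809/ 190728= -3938765.21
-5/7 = -0.71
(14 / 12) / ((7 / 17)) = 17 / 6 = 2.83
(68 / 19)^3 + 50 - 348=-1729550 / 6859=-252.16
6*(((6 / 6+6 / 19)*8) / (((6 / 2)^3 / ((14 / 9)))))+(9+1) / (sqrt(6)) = 5600 / 1539+5*sqrt(6) / 3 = 7.72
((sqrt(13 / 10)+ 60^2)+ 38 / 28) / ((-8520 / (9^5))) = -992397177 / 39760 -19683 * sqrt(130) / 28400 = -24967.59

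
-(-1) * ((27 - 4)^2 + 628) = 1157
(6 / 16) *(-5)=-15 / 8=-1.88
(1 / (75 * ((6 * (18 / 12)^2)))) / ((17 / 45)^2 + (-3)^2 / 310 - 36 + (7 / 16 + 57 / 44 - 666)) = -10912 / 7734932881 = -0.00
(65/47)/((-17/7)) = -455/799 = -0.57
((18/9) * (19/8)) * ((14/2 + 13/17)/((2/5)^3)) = 78375/136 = 576.29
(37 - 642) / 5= -121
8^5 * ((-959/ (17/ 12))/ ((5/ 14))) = -5279318016/ 85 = -62109623.72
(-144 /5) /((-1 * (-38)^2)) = 0.02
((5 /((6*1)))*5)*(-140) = -1750 /3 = -583.33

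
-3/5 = -0.60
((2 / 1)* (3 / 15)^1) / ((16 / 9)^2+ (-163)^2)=162 / 10761725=0.00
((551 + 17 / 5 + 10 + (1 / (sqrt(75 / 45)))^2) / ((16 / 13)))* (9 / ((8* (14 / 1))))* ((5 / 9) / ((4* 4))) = 36725 / 28672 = 1.28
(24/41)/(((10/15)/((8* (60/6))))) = 70.24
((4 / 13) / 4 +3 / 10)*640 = 3136 / 13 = 241.23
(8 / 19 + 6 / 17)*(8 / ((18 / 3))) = 1000 / 969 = 1.03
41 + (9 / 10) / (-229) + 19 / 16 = 772803 / 18320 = 42.18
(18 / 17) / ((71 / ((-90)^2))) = 145800 / 1207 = 120.80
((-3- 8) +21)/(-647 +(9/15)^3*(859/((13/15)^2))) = -4225/168989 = -0.03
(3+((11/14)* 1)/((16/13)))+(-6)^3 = -212.36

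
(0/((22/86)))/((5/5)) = 0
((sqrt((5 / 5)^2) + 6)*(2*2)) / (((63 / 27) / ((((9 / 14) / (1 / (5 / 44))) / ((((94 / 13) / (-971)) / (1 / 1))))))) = -1704105 / 14476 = -117.72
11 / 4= 2.75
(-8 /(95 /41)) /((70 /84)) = -1968 /475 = -4.14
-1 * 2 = -2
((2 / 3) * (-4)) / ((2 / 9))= -12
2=2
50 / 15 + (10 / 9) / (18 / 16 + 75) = 18350 / 5481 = 3.35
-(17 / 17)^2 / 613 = -1 / 613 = -0.00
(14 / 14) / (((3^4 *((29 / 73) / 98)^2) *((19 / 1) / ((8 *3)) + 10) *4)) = 14622776 / 840159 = 17.40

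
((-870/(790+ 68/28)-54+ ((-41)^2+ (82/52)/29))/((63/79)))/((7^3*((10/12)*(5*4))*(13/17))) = 434905748819/932474552100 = 0.47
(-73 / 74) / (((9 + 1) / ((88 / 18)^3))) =-11.53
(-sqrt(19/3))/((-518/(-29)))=-29*sqrt(57)/1554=-0.14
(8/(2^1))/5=0.80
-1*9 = -9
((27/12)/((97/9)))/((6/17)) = 459/776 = 0.59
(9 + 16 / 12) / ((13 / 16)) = 496 / 39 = 12.72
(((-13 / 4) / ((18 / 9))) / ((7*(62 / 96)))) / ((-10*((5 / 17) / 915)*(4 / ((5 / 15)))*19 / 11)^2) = -5074666311 / 62669600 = -80.97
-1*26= -26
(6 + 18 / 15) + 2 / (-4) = 67 / 10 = 6.70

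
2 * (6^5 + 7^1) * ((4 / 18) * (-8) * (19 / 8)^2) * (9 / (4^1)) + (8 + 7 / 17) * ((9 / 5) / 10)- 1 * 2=-351208.36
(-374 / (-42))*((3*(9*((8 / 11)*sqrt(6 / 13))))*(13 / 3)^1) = 514.77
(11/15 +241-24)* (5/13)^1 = 3266/39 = 83.74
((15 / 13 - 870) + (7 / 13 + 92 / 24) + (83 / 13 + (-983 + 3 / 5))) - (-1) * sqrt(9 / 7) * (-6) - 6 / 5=-718259 / 390 - 18 * sqrt(7) / 7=-1848.49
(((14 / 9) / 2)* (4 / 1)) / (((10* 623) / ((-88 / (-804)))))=44 / 805005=0.00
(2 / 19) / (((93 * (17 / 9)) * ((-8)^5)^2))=3 / 5375688441856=0.00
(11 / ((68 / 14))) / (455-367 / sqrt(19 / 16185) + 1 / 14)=-2769382 * sqrt(307515) / 7250454507337-65245411 / 7250454507337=-0.00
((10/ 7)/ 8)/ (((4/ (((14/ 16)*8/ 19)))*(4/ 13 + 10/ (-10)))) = -65/ 2736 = -0.02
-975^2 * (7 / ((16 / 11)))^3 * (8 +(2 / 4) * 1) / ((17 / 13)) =-5641891880625 / 8192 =-688707504.96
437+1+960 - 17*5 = 1313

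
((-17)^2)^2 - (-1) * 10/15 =83521.67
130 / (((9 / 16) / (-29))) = -60320 / 9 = -6702.22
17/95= 0.18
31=31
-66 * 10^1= -660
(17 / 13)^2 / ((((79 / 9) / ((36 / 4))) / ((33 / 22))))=70227 / 26702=2.63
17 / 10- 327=-3253 / 10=-325.30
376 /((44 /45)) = 4230 /11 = 384.55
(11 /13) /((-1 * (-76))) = 11 /988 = 0.01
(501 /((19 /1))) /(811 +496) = 501 /24833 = 0.02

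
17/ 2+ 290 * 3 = 1757/ 2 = 878.50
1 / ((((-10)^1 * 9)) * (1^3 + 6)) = -1 / 630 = -0.00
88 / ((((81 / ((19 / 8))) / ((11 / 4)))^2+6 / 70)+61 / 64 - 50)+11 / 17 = 259222841757 / 174398461799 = 1.49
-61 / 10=-6.10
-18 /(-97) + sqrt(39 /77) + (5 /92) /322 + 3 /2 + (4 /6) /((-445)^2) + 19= sqrt(3003) /77 + 35312442179131 /1707091146600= 21.40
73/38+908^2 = 31329705/38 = 824465.92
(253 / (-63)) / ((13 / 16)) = -4048 / 819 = -4.94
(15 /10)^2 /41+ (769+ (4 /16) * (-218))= 117187 /164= 714.55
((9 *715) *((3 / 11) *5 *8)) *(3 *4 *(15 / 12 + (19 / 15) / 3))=1408680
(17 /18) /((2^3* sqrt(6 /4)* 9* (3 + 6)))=17* sqrt(6) /34992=0.00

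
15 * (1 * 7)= 105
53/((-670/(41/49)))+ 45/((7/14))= 2952527/32830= 89.93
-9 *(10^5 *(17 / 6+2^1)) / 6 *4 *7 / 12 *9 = -15225000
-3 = -3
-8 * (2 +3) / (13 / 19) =-760 / 13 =-58.46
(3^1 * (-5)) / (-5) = 3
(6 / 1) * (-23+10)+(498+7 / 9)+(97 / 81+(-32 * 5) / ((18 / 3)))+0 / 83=32020 / 81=395.31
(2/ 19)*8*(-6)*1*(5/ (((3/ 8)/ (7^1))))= -8960/ 19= -471.58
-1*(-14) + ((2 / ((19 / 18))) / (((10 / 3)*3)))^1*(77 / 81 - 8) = 12.66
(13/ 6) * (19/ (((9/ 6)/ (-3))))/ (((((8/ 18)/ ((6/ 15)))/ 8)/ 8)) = -23712/ 5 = -4742.40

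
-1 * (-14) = 14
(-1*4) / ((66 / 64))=-128 / 33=-3.88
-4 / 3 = -1.33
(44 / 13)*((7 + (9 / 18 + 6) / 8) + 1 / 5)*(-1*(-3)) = 21153 / 260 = 81.36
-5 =-5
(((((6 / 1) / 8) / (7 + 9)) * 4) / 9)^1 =1 / 48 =0.02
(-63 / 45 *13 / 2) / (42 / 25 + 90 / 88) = -10010 / 2973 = -3.37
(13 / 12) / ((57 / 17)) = 221 / 684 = 0.32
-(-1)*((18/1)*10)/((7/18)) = 3240/7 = 462.86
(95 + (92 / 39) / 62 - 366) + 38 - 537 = -930884 / 1209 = -769.96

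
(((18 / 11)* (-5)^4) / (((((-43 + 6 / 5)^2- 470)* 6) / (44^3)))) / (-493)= -363000000 / 15741983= -23.06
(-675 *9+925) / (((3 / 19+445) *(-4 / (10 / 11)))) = 244625 / 93038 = 2.63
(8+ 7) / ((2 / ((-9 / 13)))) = -135 / 26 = -5.19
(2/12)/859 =0.00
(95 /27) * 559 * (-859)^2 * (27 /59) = 664155432.29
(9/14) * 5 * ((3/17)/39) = 45/3094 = 0.01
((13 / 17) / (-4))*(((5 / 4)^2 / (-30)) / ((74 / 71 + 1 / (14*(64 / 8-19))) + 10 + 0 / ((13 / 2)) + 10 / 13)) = 923923 / 1095388608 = 0.00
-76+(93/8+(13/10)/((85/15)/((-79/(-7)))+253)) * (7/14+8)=27463877/1201600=22.86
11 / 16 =0.69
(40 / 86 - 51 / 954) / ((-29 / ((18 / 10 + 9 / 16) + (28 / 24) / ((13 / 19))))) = -5495203 / 95171040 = -0.06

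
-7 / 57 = -0.12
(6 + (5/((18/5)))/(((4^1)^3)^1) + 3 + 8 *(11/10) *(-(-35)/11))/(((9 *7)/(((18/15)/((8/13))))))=554437/483840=1.15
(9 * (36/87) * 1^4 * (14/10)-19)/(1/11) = -21989/145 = -151.65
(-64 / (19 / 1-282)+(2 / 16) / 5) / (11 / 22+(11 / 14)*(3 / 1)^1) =19761 / 210400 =0.09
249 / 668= 0.37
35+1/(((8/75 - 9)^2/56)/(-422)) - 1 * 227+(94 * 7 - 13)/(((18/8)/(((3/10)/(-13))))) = -2876793398/5783557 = -497.41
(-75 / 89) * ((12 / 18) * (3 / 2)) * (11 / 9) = -275 / 267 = -1.03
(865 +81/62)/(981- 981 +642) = 53711/39804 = 1.35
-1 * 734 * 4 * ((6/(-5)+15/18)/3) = 16148/45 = 358.84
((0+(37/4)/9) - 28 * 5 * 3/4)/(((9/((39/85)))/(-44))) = 535249/2295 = 233.22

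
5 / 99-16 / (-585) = 167 / 2145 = 0.08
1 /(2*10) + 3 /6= 11 /20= 0.55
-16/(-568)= 2/71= 0.03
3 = 3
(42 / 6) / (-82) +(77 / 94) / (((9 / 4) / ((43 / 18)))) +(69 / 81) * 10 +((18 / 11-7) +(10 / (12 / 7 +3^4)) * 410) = 35461817161 / 662745402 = 53.51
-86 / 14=-43 / 7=-6.14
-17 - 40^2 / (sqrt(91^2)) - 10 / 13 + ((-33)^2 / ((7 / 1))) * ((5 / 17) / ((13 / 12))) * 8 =302.54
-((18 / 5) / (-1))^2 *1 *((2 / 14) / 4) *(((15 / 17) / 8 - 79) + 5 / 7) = 6028263 / 166600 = 36.18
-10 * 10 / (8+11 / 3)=-60 / 7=-8.57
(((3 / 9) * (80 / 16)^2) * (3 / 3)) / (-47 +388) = 25 / 1023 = 0.02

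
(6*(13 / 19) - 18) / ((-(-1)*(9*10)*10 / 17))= -374 / 1425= -0.26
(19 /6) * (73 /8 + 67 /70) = 17879 /560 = 31.93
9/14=0.64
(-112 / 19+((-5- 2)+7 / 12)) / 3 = -2807 / 684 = -4.10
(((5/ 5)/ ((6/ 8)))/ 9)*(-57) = -76/ 9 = -8.44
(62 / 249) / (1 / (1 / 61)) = 62 / 15189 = 0.00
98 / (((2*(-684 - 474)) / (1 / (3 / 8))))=-196 / 1737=-0.11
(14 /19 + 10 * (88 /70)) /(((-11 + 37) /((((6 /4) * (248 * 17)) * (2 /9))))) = 1243720 /1729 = 719.33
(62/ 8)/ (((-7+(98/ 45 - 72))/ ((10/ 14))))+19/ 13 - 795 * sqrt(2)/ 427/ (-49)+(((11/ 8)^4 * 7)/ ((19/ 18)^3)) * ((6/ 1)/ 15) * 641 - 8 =795 * sqrt(2)/ 20923+15047643289202341/ 2761922858240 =5448.30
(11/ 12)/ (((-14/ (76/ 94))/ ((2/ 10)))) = -209/ 19740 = -0.01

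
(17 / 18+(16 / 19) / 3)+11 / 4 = 2719 / 684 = 3.98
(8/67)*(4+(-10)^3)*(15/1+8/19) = -2334624/1273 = -1833.95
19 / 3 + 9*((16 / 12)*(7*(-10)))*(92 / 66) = -38431 / 33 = -1164.58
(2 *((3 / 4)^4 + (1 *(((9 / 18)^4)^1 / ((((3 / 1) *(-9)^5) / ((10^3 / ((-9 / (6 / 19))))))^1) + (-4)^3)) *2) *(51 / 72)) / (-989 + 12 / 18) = 5610900377341 / 30657258224640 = 0.18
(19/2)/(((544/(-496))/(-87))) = 51243/68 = 753.57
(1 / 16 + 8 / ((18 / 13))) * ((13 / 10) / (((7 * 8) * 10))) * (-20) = -10933 / 40320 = -0.27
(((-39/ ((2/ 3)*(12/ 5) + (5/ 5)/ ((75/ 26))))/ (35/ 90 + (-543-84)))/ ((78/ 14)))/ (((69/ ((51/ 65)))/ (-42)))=-674730/ 246186733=-0.00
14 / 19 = 0.74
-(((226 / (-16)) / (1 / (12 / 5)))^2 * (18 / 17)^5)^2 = -2947160997867537705024 / 1259996187780625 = -2339023.74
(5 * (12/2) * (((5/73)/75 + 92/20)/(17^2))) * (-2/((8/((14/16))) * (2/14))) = -123431/168776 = -0.73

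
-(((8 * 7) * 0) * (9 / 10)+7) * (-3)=21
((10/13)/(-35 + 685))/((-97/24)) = -24/81965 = -0.00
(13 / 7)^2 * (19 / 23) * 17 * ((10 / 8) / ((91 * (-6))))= -20995 / 189336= -0.11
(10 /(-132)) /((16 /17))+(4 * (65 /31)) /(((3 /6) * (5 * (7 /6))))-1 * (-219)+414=635.80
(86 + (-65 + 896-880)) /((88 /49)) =1813 /88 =20.60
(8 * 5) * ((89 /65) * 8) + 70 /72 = 205511 /468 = 439.13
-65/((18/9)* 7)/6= -65/84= -0.77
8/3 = 2.67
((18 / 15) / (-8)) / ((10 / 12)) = -9 / 50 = -0.18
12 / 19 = 0.63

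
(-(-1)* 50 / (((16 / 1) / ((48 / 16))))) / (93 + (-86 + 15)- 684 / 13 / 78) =12675 / 28832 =0.44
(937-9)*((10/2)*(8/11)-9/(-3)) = 67744/11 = 6158.55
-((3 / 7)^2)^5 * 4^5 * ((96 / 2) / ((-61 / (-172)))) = -499208749056 / 17230990189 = -28.97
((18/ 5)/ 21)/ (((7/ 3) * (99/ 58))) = 116/ 2695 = 0.04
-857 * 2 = -1714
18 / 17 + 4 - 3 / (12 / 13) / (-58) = 20173 / 3944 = 5.11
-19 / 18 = -1.06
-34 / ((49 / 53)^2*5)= -95506 / 12005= -7.96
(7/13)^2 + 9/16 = 2305/2704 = 0.85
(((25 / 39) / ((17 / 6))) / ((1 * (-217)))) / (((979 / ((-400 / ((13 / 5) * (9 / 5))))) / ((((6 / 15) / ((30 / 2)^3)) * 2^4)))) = 25600 / 148314743577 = 0.00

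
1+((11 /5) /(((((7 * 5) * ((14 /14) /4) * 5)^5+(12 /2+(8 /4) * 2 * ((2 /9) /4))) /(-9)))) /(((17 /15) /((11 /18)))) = 25112020786519 /25112022459223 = 1.00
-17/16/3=-17/48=-0.35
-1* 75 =-75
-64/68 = -16/17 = -0.94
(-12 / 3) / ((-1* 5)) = 4 / 5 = 0.80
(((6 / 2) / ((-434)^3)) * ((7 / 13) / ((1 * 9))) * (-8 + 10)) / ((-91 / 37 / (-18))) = -111 / 3453789794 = -0.00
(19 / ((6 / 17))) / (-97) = -323 / 582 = -0.55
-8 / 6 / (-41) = 4 / 123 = 0.03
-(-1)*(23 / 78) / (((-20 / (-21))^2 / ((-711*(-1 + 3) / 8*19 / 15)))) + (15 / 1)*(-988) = -3097784643 / 208000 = -14893.20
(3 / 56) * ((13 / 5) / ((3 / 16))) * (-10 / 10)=-26 / 35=-0.74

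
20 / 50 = 2 / 5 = 0.40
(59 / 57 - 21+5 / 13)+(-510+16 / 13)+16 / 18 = -1172545 / 2223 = -527.46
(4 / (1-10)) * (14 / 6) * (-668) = 18704 / 27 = 692.74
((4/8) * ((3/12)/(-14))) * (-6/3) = 1/56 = 0.02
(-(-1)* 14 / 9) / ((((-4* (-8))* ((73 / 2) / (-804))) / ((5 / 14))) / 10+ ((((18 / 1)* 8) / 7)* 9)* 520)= 82075 / 5079650538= 0.00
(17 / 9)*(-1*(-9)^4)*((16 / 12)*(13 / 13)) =-16524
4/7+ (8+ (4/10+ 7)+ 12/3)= 699/35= 19.97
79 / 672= 0.12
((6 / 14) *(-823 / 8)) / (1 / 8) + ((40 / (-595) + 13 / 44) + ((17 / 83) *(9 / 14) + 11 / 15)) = -2292154367 / 6518820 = -351.62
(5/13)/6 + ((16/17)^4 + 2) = 18558689/6514638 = 2.85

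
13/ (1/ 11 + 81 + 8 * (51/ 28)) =1001/ 7366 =0.14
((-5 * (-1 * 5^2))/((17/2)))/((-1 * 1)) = -250/17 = -14.71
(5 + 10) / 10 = 3 / 2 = 1.50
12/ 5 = 2.40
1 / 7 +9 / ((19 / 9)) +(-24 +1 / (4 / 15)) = -8429 / 532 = -15.84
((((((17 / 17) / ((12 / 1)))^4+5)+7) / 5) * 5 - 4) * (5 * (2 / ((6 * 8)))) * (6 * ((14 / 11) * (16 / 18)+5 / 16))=1896940715 / 131383296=14.44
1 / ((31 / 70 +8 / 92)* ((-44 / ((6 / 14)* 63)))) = -21735 / 18766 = -1.16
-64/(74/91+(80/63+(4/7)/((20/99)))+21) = -65520/26527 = -2.47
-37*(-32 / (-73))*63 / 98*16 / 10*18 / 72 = -10656 / 2555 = -4.17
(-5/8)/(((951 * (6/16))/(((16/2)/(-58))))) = 20/82737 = 0.00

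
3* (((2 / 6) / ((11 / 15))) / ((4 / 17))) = 255 / 44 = 5.80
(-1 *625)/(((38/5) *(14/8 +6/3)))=-1250/57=-21.93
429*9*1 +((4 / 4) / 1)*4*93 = 4233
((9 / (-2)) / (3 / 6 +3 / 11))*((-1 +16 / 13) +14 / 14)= -1584 / 221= -7.17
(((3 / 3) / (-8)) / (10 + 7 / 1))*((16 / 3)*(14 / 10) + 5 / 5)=-127 / 2040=-0.06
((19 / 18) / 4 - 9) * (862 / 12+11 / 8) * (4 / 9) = -1105153 / 3888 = -284.25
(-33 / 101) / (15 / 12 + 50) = -132 / 20705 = -0.01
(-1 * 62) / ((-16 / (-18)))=-279 / 4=-69.75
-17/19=-0.89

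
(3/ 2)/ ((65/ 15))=9/ 26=0.35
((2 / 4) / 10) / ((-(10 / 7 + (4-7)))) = 7 / 220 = 0.03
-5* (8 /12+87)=-1315 /3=-438.33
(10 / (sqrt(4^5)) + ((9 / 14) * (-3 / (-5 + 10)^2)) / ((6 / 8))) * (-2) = -587 / 1400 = -0.42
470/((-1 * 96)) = -235/48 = -4.90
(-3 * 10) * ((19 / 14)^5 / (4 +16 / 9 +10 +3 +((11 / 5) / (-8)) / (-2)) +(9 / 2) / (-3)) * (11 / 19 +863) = 32555.28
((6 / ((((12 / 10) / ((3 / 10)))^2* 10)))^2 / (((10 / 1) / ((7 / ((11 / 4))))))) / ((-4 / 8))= -63 / 88000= -0.00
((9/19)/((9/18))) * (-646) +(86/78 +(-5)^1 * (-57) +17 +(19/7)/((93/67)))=-2597650/8463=-306.94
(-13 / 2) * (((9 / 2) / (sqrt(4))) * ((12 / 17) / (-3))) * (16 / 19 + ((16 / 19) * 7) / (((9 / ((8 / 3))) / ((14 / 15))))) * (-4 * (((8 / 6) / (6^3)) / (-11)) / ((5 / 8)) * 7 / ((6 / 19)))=6924736 / 10224225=0.68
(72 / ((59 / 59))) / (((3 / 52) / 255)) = 318240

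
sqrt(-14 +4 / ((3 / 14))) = sqrt(42) / 3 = 2.16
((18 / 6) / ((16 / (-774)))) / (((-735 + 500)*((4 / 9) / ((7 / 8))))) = 73143 / 60160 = 1.22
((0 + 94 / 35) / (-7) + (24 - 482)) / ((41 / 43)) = -4829072 / 10045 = -480.74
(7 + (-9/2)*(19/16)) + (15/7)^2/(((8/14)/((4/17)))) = 13507/3808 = 3.55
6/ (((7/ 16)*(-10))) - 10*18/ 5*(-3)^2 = -325.37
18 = 18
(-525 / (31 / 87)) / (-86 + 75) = 45675 / 341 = 133.94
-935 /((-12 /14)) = 6545 /6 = 1090.83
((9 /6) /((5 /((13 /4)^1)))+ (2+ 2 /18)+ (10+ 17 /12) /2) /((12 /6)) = 1583 /360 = 4.40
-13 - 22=-35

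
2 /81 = 0.02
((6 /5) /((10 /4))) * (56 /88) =84 /275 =0.31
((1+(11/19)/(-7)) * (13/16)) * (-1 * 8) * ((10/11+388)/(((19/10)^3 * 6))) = -565409000/10034717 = -56.35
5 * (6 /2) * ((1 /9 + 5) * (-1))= -230 /3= -76.67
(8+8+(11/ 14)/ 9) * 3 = 2027/ 42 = 48.26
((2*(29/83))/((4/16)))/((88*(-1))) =-29/913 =-0.03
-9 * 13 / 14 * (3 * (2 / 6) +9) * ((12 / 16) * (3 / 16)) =-5265 / 448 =-11.75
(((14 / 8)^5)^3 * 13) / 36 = 61718299629259 / 38654705664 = 1596.66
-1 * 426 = -426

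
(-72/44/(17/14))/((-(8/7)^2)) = 1.03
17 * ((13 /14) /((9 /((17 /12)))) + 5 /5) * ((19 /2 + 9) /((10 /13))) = 14170741 /30240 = 468.61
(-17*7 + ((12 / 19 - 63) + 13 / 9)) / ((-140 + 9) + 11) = 30767 / 20520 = 1.50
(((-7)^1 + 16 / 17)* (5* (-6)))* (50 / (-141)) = -51500 / 799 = -64.46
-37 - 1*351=-388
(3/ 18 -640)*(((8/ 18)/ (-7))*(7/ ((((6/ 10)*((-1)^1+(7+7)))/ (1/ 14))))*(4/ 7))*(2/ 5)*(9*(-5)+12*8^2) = 7401592/ 17199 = 430.35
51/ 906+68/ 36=5287/ 2718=1.95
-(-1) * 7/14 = 1/2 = 0.50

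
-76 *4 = -304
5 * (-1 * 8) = -40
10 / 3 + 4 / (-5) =38 / 15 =2.53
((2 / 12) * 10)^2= 25 / 9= 2.78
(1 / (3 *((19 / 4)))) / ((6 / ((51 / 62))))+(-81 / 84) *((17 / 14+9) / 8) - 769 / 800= -2.18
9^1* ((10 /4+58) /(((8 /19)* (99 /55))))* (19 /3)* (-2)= -218405 /24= -9100.21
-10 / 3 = -3.33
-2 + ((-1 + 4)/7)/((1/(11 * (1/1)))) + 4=47/7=6.71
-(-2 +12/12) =1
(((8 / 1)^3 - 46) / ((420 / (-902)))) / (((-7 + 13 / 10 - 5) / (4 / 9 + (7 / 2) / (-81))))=6830395 / 182007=37.53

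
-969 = -969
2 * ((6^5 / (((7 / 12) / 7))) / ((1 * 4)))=46656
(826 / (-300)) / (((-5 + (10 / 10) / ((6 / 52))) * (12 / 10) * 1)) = -413 / 660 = -0.63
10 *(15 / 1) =150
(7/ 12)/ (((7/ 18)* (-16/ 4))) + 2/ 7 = -5/ 56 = -0.09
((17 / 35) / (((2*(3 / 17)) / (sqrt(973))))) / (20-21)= -289*sqrt(973) / 210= -42.93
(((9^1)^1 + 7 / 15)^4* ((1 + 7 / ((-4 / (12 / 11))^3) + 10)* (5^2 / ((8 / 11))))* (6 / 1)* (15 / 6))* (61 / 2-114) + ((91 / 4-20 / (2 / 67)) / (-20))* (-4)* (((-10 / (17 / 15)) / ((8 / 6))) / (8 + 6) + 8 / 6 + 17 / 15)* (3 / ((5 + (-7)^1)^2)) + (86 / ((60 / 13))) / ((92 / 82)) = -53715870126163034653 / 14306846400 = -3754556987.92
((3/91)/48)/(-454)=-1/661024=-0.00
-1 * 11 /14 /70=-11 /980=-0.01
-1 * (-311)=311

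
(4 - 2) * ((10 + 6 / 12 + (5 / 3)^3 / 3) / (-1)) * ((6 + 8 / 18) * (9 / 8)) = -56579 / 324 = -174.63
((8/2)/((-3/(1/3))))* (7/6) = -14/27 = -0.52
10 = 10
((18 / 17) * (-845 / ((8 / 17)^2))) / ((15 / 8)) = -8619 / 4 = -2154.75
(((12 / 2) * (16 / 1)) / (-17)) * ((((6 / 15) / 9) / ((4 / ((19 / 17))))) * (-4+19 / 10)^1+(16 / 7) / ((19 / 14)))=-1285384 / 137275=-9.36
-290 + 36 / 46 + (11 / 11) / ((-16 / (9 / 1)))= -289.78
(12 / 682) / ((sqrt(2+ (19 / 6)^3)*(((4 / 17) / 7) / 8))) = 8568*sqrt(43746) / 2486231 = 0.72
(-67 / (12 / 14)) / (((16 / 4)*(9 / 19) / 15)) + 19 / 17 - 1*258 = -1071859 / 1224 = -875.70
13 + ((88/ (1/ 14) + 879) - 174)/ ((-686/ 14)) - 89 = -5661/ 49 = -115.53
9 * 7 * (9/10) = 567/10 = 56.70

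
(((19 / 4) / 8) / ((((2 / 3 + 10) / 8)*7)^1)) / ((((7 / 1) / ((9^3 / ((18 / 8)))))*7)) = 4617 / 10976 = 0.42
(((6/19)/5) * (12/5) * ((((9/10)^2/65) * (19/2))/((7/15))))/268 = 0.00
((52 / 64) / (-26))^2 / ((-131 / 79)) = -79 / 134144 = -0.00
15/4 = 3.75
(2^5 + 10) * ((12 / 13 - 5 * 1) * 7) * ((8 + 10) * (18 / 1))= -5048568 / 13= -388351.38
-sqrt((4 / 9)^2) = -4 / 9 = -0.44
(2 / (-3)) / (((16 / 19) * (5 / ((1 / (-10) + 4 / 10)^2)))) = -57 / 4000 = -0.01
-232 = -232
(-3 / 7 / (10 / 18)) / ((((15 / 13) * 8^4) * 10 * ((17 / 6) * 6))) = -117 / 121856000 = -0.00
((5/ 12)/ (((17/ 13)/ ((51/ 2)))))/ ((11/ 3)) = 195/ 88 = 2.22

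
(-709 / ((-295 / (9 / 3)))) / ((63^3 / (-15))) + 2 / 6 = 545690 / 1639197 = 0.33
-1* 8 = -8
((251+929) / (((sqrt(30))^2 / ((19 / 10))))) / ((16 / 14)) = 7847 / 120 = 65.39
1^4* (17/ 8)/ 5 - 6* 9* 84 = -181423/ 40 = -4535.58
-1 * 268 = -268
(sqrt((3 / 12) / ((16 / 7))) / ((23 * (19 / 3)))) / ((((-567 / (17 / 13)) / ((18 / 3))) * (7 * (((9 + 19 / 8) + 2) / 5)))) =-170 * sqrt(7) / 268069347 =-0.00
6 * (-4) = -24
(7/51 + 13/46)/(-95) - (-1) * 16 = 712987/44574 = 16.00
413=413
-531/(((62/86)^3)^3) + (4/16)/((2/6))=-1067427388887372519/105758488642684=-10093.07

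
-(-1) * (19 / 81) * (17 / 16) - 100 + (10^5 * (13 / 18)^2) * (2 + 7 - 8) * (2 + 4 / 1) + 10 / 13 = 5271132359 / 16848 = 312863.98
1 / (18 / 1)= 1 / 18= 0.06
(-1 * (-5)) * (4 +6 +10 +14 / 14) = 105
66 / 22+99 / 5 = 114 / 5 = 22.80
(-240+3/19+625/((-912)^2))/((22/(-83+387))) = -199486607/60192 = -3314.17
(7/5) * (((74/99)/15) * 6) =1036/2475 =0.42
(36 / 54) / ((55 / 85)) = 1.03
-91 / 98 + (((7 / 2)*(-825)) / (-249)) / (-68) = -86847 / 79016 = -1.10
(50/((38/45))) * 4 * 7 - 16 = 31196/19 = 1641.89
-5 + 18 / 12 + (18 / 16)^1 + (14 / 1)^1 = 93 / 8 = 11.62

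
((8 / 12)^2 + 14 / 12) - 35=-601 / 18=-33.39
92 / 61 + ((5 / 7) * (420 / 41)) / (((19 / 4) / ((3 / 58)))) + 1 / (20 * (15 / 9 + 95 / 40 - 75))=18624016274 / 11734104265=1.59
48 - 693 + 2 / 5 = -3223 / 5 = -644.60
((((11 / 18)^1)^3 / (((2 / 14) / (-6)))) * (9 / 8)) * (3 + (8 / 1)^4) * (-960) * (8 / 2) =169735035.56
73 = 73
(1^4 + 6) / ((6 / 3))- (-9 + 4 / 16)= 49 / 4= 12.25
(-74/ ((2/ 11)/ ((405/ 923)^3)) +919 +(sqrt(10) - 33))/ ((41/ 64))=1334.29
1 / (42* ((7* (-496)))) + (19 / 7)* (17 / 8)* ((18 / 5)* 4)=60558619 / 729120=83.06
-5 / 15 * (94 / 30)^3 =-103823 / 10125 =-10.25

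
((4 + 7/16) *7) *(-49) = -24353/16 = -1522.06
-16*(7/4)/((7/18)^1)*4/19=-288/19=-15.16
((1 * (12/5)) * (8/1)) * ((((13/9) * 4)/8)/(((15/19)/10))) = 7904/45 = 175.64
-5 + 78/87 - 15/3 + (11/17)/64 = -286913/31552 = -9.09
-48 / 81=-16 / 27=-0.59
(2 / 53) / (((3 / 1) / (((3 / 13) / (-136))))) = -1 / 46852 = -0.00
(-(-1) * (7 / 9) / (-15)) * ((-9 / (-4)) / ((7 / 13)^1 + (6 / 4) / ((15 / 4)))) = -0.12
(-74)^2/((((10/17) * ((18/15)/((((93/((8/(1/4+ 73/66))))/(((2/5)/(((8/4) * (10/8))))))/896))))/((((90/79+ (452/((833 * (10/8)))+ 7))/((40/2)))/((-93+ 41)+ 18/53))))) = -276542055973/39068237824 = -7.08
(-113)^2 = 12769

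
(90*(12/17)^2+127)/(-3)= -49663/867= -57.28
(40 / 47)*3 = 120 / 47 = 2.55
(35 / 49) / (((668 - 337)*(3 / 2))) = 0.00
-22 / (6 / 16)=-176 / 3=-58.67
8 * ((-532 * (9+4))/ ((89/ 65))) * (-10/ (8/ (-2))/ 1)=-8990800/ 89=-101020.22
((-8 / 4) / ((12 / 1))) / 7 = -1 / 42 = -0.02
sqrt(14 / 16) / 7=sqrt(14) / 28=0.13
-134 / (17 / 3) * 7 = -2814 / 17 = -165.53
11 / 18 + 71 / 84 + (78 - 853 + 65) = -708.54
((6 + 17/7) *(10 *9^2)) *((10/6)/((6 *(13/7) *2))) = 13275/26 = 510.58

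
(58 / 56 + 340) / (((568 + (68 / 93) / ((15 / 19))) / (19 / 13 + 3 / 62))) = 522950985 / 577778656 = 0.91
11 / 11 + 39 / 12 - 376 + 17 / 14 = -10375 / 28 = -370.54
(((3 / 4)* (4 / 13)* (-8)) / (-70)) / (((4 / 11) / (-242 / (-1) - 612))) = -2442 / 91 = -26.84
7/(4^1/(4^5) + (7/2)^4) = 1792/38417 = 0.05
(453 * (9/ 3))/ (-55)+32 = 401/ 55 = 7.29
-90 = -90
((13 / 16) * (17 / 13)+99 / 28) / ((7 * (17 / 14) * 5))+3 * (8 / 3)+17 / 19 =9.00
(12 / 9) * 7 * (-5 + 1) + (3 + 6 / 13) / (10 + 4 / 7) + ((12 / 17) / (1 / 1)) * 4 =-1677055 / 49062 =-34.18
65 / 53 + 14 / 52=2061 / 1378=1.50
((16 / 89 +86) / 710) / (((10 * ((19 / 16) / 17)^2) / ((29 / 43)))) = 822813056 / 490449185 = 1.68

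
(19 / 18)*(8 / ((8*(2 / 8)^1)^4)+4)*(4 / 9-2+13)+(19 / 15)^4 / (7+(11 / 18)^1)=168610693 / 3082500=54.70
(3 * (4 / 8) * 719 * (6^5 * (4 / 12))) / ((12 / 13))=3028428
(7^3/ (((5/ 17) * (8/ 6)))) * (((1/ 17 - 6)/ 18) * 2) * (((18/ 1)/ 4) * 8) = -103929/ 5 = -20785.80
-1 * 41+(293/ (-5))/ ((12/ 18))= -1289/ 10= -128.90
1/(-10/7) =-7/10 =-0.70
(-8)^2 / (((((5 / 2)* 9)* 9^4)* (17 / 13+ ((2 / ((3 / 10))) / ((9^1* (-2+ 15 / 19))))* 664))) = -0.00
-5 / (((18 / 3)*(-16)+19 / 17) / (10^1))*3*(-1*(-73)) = 186150 / 1613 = 115.41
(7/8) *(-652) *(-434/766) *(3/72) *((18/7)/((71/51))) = 5411763/217544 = 24.88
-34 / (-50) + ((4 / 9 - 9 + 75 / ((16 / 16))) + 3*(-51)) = -19322 / 225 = -85.88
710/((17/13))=9230/17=542.94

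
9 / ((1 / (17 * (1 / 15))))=51 / 5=10.20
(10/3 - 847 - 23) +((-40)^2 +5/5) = 2203/3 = 734.33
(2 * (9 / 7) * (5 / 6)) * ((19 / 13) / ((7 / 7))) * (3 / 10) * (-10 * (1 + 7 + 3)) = -9405 / 91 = -103.35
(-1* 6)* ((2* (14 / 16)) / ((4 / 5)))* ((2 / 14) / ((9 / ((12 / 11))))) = -5 / 22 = -0.23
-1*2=-2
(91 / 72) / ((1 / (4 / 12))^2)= 0.14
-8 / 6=-1.33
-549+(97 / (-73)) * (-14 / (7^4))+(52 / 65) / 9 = -618479609 / 1126755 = -548.90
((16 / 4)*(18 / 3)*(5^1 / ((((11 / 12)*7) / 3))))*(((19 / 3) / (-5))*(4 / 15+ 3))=-12768 / 55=-232.15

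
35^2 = 1225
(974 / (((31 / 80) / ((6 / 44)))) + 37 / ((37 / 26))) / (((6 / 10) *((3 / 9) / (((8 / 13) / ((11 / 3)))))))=15089520 / 48763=309.45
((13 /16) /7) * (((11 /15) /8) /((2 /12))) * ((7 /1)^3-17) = 23309 /1120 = 20.81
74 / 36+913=16471 / 18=915.06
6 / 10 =3 / 5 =0.60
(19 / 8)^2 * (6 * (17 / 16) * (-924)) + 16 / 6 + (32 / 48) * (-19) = -4254221 / 128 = -33236.10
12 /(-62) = -6 /31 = -0.19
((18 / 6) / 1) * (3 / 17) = 9 / 17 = 0.53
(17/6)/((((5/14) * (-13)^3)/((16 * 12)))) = -7616/10985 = -0.69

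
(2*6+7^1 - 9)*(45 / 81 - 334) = -30010 / 9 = -3334.44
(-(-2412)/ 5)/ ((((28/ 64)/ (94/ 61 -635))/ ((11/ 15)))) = -5467856064/ 10675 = -512211.34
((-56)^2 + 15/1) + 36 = 3187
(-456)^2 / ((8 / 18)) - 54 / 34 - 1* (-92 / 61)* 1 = 485166589 / 1037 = 467855.92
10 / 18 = 5 / 9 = 0.56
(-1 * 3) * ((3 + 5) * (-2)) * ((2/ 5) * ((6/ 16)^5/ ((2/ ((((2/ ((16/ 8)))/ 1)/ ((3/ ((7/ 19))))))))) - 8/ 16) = -4667739/ 194560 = -23.99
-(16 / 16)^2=-1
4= 4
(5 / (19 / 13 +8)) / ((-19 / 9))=-195 / 779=-0.25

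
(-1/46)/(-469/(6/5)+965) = -3/79235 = -0.00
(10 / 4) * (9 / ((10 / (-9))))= -81 / 4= -20.25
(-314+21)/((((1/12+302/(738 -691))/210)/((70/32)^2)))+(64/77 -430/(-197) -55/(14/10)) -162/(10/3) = -57683965518467/1272809120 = -45320.20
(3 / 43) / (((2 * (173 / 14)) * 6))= 7 / 14878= 0.00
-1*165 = -165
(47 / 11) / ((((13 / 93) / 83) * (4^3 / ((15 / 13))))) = 5441895 / 118976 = 45.74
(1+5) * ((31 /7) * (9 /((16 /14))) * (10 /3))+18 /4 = 702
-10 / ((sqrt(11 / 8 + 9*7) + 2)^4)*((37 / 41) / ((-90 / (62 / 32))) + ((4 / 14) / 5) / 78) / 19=6378073372 / 1509670074876327 - 152879936*sqrt(1030) / 1509670074876327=0.00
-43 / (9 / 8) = -344 / 9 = -38.22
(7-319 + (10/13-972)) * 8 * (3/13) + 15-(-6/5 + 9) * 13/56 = -111478923/47320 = -2355.85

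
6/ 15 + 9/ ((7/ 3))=149/ 35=4.26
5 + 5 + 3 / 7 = 73 / 7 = 10.43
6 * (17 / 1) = 102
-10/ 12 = -0.83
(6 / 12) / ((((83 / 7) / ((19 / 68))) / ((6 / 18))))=133 / 33864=0.00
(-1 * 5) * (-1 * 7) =35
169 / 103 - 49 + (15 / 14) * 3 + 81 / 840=-1270359 / 28840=-44.05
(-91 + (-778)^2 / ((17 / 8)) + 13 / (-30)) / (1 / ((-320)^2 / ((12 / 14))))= 5204739599360 / 153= 34017905878.17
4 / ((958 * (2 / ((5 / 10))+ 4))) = 1 / 1916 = 0.00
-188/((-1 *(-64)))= -47/16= -2.94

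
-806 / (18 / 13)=-5239 / 9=-582.11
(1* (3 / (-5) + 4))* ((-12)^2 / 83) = 2448 / 415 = 5.90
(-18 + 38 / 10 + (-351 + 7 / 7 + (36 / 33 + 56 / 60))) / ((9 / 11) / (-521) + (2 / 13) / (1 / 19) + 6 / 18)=-404747707 / 3637430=-111.27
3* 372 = 1116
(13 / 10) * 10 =13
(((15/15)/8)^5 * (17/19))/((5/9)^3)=12393/77824000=0.00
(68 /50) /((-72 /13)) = -221 /900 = -0.25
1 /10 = 0.10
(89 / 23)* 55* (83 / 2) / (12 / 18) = 1218855 / 92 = 13248.42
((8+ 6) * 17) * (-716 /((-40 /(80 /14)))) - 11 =24333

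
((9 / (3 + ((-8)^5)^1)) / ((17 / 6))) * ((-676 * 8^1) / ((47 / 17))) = 292032 / 1539955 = 0.19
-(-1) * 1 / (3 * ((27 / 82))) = 82 / 81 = 1.01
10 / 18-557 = -5008 / 9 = -556.44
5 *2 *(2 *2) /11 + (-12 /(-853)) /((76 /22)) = 649006 /178277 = 3.64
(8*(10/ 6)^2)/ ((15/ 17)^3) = 32.35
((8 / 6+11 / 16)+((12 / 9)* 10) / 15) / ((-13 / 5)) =-2095 / 1872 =-1.12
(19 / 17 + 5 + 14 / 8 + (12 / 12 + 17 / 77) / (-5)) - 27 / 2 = -153847 / 26180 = -5.88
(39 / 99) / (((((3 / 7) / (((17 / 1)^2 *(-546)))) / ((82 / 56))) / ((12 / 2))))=-14017367 / 11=-1274306.09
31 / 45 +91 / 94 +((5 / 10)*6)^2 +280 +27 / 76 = 46777307 / 160740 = 291.01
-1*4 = -4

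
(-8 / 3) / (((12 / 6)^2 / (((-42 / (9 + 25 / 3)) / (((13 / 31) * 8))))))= 651 / 1352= 0.48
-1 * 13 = -13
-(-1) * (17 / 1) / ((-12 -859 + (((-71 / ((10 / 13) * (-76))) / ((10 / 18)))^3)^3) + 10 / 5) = 2808673721468416000000000000000000 / 44791203607500372452020398544708307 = 0.06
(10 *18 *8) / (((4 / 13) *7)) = 4680 / 7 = 668.57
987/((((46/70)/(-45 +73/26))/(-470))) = 29784375.50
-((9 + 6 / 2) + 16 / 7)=-100 / 7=-14.29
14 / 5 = 2.80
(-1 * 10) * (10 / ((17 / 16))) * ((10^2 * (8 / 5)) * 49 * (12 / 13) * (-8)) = 1204224000 / 221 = 5448977.38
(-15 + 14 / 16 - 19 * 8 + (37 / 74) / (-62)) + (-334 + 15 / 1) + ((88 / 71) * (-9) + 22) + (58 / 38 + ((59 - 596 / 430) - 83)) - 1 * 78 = -41441545331 / 71928680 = -576.15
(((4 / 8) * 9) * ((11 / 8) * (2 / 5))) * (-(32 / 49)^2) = -12672 / 12005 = -1.06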